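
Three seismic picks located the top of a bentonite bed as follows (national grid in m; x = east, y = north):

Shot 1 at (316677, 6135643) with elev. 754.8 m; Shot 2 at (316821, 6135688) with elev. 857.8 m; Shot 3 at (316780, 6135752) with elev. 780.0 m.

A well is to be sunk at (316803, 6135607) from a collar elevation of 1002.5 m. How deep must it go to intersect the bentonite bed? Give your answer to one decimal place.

110.0 m

Let the plane be z = a·x + b·y + c.
Shot 2−Shot 1: 144a + 45b = 103;  Shot 3−Shot 1: 103a + 109b = 25.2.
Solving gives a = 0.912485309, b = −0.631064099.
Then c = 754.8 − a·316677 − b·6135643 = 3583775.71.
At (316803, 6135607): z_contact = 289078.08 − 3871961.30 + 3583775.71 = 892.49 m.
Depth below ground = 1002.5 − 892.49 = 110.0 m.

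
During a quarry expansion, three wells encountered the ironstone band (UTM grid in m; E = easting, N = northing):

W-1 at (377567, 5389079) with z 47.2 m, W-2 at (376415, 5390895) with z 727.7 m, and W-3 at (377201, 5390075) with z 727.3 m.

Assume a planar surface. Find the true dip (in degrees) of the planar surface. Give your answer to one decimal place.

Two edge vectors: W-1→W-2 = (-1152, 1816, 680.5), W-1→W-3 = (-366, 996, 680.1).
Normal n = (W-1→W-2) × (W-1→W-3) = (557283.6, 534412.2, -482736).
So ∂z/∂E = −n_x/n_z = 1.15443 and ∂z/∂N = −n_y/n_z = 1.10705.
Gradient magnitude |∇z| = √(a² + b²) = √(1.33270 + 1.22556) = 1.59946.
True dip = arctan(1.59946) = 58.0°, dipping toward SW (azimuth ≈ 226°).

58.0°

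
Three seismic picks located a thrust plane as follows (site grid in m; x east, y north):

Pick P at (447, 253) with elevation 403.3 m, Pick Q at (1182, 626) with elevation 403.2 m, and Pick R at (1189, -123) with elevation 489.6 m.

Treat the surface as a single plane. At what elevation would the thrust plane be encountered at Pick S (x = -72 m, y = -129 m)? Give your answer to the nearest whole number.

Let the plane be z = a·x + b·y + c.
Pick Q−Pick P: 735a + 373b = −0.1;  Pick R−Pick P: 742a − 376b = 86.3.
Solving gives a = 0.05813, b = −0.11481.
Then c = 403.3 − a·447 − b·253 = 406.36.
At (-72, -129): z = −4.2 + 14.8 + 406.36 = 417.0 m.

417 m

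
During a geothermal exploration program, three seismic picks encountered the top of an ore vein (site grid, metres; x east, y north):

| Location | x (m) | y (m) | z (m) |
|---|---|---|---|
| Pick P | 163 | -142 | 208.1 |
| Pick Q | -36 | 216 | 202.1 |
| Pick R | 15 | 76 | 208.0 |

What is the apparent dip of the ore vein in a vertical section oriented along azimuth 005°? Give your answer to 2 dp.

Let the plane be z = a·x + b·y + c.
Pick Q−Pick P: −199a + 358b = −6;  Pick R−Pick P: −148a + 218b = −0.1.
Solving gives a = −0.13249, b = −0.09041.
Unit vector along 005° is (sin 5°, cos 5°) = (0.0872, 0.9962).
Slope in that direction = a·(0.0872) + b·(0.9962) = −0.10161.
Apparent dip = arctan|0.10161| = 5.80° (true dip is 9.1°, so apparent ≤ true as expected).

5.80°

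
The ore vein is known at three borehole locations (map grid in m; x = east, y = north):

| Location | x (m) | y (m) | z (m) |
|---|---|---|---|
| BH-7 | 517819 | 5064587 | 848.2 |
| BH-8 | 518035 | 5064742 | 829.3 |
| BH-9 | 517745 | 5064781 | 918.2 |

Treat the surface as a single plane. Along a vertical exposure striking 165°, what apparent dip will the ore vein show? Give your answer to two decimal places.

Let the plane be z = a·x + b·y + c.
BH-8−BH-7: 216a + 155b = −18.9;  BH-9−BH-7: −74a + 194b = 70.
Solving gives a = −0.27198, b = 0.25708.
Unit vector along 165° is (sin 165°, cos 165°) = (0.2588, -0.9659).
Slope in that direction = a·(0.2588) + b·(-0.9659) = −0.31871.
Apparent dip = arctan|0.31871| = 17.68° (true dip is 20.5°, so apparent ≤ true as expected).

17.68°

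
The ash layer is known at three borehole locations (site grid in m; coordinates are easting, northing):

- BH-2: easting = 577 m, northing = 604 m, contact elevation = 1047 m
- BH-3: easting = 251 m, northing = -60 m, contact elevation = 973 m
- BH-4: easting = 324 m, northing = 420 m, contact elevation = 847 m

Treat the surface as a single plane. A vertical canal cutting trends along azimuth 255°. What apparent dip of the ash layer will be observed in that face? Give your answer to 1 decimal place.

43.7°

Let the plane be z = a·easting + b·northing + c.
BH-3−BH-2: −326a − 664b = −74;  BH-4−BH-2: −253a − 184b = −200.
Solving gives a = 1.10347, b = −0.43032.
Unit vector along 255° is (sin 255°, cos 255°) = (-0.9659, -0.2588).
Slope in that direction = a·(-0.9659) + b·(-0.2588) = −0.95450.
Apparent dip = arctan|0.95450| = 43.7° (true dip is 49.8°, so apparent ≤ true as expected).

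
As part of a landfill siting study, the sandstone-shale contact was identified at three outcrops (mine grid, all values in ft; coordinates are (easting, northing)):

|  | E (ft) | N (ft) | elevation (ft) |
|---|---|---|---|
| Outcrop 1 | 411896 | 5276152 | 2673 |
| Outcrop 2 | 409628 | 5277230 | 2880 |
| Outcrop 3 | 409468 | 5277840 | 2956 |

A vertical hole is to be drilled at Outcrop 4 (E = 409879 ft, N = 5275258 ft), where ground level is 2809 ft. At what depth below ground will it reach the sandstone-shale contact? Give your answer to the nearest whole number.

Two edge vectors: Outcrop 1→Outcrop 2 = (-2268, 1078, 207), Outcrop 1→Outcrop 3 = (-2428, 1688, 283).
Normal n = (Outcrop 1→Outcrop 2) × (Outcrop 1→Outcrop 3) = (-44342, 139248, -1211000).
So ∂z/∂E = −n_x/n_z = −0.03661602 and ∂z/∂N = −n_y/n_z = 0.11498596.
Intercept c from Outcrop 1: 2673 + 15081.99 − 606683.41 = −588928.42.
At (409879, 5275258): z_contact = −15008.1 + 606580.6 − 588928.42 = 2644.1 ft.
Depth below ground = 2809 − 2644.1 = 165 ft.

165 ft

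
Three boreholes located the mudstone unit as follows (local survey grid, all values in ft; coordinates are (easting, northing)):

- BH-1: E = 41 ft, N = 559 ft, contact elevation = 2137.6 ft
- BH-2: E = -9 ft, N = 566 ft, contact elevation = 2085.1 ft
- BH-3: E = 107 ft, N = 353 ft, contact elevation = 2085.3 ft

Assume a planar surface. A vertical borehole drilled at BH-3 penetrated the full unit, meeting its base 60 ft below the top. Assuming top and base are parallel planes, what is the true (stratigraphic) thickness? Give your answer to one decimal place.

Let the plane be z = a·E + b·N + c.
BH-2−BH-1: −50a + 7b = −52.5;  BH-3−BH-1: 66a − 206b = −52.3.
Solving gives a = 1.13652, b = 0.61801.
|∇z| = √(a²+b²) = 1.29368, so dip δ = arctan(1.29368) = 52.30°.
True thickness = vertical thickness × cos δ = 60 × cos 52.30° = 36.7 ft.

36.7 ft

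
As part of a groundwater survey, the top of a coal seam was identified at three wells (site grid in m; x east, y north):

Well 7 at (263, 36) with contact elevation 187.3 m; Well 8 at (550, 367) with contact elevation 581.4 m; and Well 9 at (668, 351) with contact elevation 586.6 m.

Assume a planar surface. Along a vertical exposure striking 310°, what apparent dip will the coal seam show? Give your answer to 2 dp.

27.56°

Two edge vectors: Well 7→Well 8 = (287, 331, 394.1), Well 7→Well 9 = (405, 315, 399.3).
Normal n = (Well 7→Well 8) × (Well 7→Well 9) = (8026.8, 45011.4, -43650).
So ∂z/∂x = −n_x/n_z = 0.18389 and ∂z/∂y = −n_y/n_z = 1.03119.
Unit vector along 310° is (sin 310°, cos 310°) = (-0.7660, 0.6428).
Slope in that direction = a·(-0.7660) + b·(0.6428) = 0.52197.
Apparent dip = arctan|0.52197| = 27.56° (true dip is 46.3°, so apparent ≤ true as expected).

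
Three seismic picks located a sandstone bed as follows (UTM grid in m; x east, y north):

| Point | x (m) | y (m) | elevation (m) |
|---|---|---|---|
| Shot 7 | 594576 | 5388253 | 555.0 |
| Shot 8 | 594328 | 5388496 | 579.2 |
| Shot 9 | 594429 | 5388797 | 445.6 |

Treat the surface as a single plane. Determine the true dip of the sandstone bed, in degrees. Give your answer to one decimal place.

26.9°

Two edge vectors: Shot 7→Shot 8 = (-248, 243, 24.2), Shot 7→Shot 9 = (-147, 544, -109.4).
Normal n = (Shot 7→Shot 8) × (Shot 7→Shot 9) = (-39749, -30688.6, -99191).
So ∂z/∂x = −n_x/n_z = −0.40073 and ∂z/∂y = −n_y/n_z = −0.30939.
Gradient magnitude |∇z| = √(a² + b²) = √(0.16059 + 0.09572) = 0.50627.
True dip = arctan(0.50627) = 26.9°, dipping toward NE (azimuth ≈ 052°).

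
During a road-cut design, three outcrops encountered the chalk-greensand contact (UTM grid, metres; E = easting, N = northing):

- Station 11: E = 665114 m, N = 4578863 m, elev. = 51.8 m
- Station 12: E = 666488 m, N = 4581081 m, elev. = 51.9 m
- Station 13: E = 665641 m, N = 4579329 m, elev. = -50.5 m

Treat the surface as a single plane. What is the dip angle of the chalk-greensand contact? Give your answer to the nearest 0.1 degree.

26.8°

Let the plane be z = a·E + b·N + c.
Station 12−Station 11: 1374a + 2218b = 0.1;  Station 13−Station 11: 527a + 466b = −102.3.
Solving gives a = −0.42934, b = 0.26601.
Gradient magnitude |∇z| = √(a² + b²) = √(0.18433 + 0.07076) = 0.50506.
True dip = arctan(0.50506) = 26.8°, dipping toward ESE (azimuth ≈ 122°).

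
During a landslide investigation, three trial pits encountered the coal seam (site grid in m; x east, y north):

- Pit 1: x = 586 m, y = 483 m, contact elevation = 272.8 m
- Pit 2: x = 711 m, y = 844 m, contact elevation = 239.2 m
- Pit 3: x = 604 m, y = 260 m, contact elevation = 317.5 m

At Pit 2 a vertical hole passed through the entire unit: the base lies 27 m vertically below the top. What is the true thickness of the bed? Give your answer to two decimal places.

25.79 m

Let the plane be z = a·x + b·y + c.
Pit 2−Pit 1: 125a + 361b = −33.6;  Pit 3−Pit 1: 18a − 223b = 44.7.
Solving gives a = 0.25147, b = −0.18015.
|∇z| = √(a²+b²) = 0.30934, so dip δ = arctan(0.30934) = 17.19°.
True thickness = vertical thickness × cos δ = 27 × cos 17.19° = 25.79 m.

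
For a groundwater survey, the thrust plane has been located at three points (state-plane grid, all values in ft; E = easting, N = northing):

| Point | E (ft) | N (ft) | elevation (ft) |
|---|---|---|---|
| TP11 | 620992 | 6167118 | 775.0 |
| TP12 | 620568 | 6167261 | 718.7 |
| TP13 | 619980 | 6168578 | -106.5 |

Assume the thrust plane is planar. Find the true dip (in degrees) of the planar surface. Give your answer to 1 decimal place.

34.0°

Two edge vectors: TP11→TP12 = (-424, 143, -56.3), TP11→TP13 = (-1012, 1460, -881.5).
Normal n = (TP11→TP12) × (TP11→TP13) = (-43856.5, -316780.4, -474324).
So ∂z/∂E = −n_x/n_z = −0.09246 and ∂z/∂N = −n_y/n_z = −0.66786.
Gradient magnitude |∇z| = √(a² + b²) = √(0.00855 + 0.44603) = 0.67423.
True dip = arctan(0.67423) = 34.0°, dipping toward N (azimuth ≈ 008°).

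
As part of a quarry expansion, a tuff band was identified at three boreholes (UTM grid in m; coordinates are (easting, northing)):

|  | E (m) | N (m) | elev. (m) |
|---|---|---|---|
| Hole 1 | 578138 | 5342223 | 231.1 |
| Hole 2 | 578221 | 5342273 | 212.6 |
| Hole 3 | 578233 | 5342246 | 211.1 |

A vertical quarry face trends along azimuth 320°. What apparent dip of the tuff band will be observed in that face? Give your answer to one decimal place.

5.9°

Two edge vectors: Hole 1→Hole 2 = (83, 50, -18.5), Hole 1→Hole 3 = (95, 23, -20).
Normal n = (Hole 1→Hole 2) × (Hole 1→Hole 3) = (-574.5, -97.5, -2841).
So ∂z/∂E = −n_x/n_z = −0.20222 and ∂z/∂N = −n_y/n_z = −0.03432.
Unit vector along 320° is (sin 320°, cos 320°) = (-0.6428, 0.7660).
Slope in that direction = a·(-0.6428) + b·(0.7660) = 0.10369.
Apparent dip = arctan|0.10369| = 5.9° (true dip is 11.6°, so apparent ≤ true as expected).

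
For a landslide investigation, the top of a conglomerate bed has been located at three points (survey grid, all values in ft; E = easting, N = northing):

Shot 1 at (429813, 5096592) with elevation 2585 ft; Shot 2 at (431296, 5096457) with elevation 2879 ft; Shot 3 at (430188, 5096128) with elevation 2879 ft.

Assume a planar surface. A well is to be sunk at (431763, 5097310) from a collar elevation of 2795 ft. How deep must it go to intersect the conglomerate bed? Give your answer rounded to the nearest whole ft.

281 ft

Two edge vectors: Shot 1→Shot 2 = (1483, -135, 294), Shot 1→Shot 3 = (375, -464, 294).
Normal n = (Shot 1→Shot 2) × (Shot 1→Shot 3) = (96726, -325752, -637487).
So ∂z/∂E = −n_x/n_z = 0.15173015 and ∂z/∂N = −n_y/n_z = −0.51099395.
Intercept c from Shot 1: 2585 − 65215.59 + 2604327.68 = 2541697.08.
At (431763, 5097310): z_contact = 65511.5 − 2604694.6 + 2541697.08 = 2514.0 ft.
Depth below ground = 2795 − 2514.0 = 281 ft.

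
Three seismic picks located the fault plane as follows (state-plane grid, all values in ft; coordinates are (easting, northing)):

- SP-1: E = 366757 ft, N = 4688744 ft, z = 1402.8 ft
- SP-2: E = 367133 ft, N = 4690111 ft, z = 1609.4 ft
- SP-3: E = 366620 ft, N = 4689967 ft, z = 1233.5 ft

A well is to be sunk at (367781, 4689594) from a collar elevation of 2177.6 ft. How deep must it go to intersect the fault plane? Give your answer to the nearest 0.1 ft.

Let the plane be z = a·E + b·N + c.
SP-2−SP-1: 376a + 1367b = 206.6;  SP-3−SP-1: −137a + 1223b = −169.3.
Solving gives a = 0.748083297, b = −0.054630080.
Then c = 1402.8 − a·366757 − b·4688744 = −16815.52.
At (367781, 4689594): z_contact = 275130.82 − 256192.90 − 16815.52 = 2122.40 ft.
Depth below ground = 2177.6 − 2122.40 = 55.2 ft.

55.2 ft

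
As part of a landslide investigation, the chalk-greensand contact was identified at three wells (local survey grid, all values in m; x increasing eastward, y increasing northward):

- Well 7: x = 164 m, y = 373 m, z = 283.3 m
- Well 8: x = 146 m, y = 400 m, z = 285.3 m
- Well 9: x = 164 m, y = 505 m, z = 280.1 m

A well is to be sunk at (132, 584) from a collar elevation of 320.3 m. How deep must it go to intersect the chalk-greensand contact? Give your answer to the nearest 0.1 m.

Two edge vectors: Well 7→Well 8 = (-18, 27, 2), Well 7→Well 9 = (0, 132, -3.2).
Normal n = (Well 7→Well 8) × (Well 7→Well 9) = (-350.4, -57.6, -2376).
So ∂z/∂x = −n_x/n_z = −0.14747 and ∂z/∂y = −n_y/n_z = −0.02424.
Intercept c from Well 7: 283.3 + 24.19 + 9.04 = 316.53.
At (132, 584): z_contact = −19.47 − 14.16 + 316.53 = 282.90 m.
Depth below ground = 320.3 − 282.90 = 37.4 m.

37.4 m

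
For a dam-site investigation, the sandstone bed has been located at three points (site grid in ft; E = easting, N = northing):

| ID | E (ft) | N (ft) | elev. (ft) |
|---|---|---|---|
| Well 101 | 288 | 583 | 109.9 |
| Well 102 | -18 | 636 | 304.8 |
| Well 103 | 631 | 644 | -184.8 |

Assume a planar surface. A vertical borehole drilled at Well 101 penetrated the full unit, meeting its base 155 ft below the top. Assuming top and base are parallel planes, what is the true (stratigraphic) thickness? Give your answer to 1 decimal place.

Two edge vectors: Well 101→Well 102 = (-306, 53, 194.9), Well 101→Well 103 = (343, 61, -294.7).
Normal n = (Well 101→Well 102) × (Well 101→Well 103) = (-27508, -23327.5, -36845).
So ∂z/∂E = −n_x/n_z = −0.74659 and ∂z/∂N = −n_y/n_z = −0.63313.
|∇z| = √(a²+b²) = 0.97890, so dip δ = arctan(0.97890) = 44.39°.
True thickness = vertical thickness × cos δ = 155 × cos 44.39° = 110.8 ft.

110.8 ft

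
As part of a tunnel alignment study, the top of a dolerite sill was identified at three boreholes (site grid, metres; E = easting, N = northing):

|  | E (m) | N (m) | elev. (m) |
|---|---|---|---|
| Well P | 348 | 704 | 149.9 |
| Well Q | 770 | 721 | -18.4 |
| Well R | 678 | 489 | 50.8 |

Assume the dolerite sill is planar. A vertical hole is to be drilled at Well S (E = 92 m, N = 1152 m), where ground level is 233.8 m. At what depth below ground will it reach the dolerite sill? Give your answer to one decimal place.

47.1 m

Two edge vectors: Well P→Well Q = (422, 17, -168.3), Well P→Well R = (330, -215, -99.1).
Normal n = (Well P→Well Q) × (Well P→Well R) = (-37869.2, -13718.8, -96340).
So ∂z/∂E = −n_x/n_z = −0.393079 and ∂z/∂N = −n_y/n_z = −0.142400.
Intercept c from Well P: 149.9 + 136.79 + 100.25 = 386.94.
At (92, 1152): z_contact = −36.16 − 164.04 + 386.94 = 186.73 m.
Depth below ground = 233.8 − 186.73 = 47.1 m.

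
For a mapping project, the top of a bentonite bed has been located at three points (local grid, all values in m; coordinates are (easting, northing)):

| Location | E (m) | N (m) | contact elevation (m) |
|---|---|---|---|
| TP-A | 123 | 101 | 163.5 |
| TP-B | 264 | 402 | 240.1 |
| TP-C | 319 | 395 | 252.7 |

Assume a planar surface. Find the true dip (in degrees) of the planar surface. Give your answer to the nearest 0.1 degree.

15.8°

Let the plane be z = a·E + b·N + c.
TP-B−TP-A: 141a + 301b = 76.6;  TP-C−TP-A: 196a + 294b = 89.2.
Solving gives a = 0.24677, b = 0.13889.
Gradient magnitude |∇z| = √(a² + b²) = √(0.06089 + 0.01929) = 0.28317.
True dip = arctan(0.28317) = 15.8°, dipping toward WSW (azimuth ≈ 241°).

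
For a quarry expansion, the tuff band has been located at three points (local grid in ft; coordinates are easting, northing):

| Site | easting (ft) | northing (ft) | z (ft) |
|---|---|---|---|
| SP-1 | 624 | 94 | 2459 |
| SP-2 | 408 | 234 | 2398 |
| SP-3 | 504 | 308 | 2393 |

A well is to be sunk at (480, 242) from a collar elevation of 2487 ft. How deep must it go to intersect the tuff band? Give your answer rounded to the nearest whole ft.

82 ft

Let the plane be z = a·easting + b·northing + c.
SP-2−SP-1: −216a + 140b = −61;  SP-3−SP-1: −120a + 214b = −66.
Solving gives a = 0.12962, b = −0.23573.
Then c = 2459 − a·624 − b·94 = 2400.27.
At (480, 242): z_contact = 62.2 − 57.0 + 2400.27 = 2405.4 ft.
Depth below ground = 2487 − 2405.4 = 82 ft.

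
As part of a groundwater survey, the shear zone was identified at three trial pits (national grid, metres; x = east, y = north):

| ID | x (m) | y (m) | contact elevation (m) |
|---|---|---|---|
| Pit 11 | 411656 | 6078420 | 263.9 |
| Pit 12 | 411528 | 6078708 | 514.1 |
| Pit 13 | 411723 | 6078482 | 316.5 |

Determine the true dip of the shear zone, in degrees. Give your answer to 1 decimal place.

40.8°

Let the plane be z = a·x + b·y + c.
Pit 12−Pit 11: −128a + 288b = 250.2;  Pit 13−Pit 11: 67a + 62b = 52.6.
Solving gives a = −0.01335, b = 0.86282.
Gradient magnitude |∇z| = √(a² + b²) = √(0.00018 + 0.74445) = 0.86292.
True dip = arctan(0.86292) = 40.8°, dipping toward S (azimuth ≈ 179°).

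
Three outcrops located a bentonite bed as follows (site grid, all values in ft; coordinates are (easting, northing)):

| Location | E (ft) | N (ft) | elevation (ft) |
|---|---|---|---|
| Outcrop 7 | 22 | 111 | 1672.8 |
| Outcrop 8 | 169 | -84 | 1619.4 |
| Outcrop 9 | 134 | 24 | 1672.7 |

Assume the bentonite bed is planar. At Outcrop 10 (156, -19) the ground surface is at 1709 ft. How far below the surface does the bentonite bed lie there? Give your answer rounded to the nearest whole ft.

Let the plane be z = a·E + b·N + c.
Outcrop 8−Outcrop 7: 147a − 195b = −53.4;  Outcrop 9−Outcrop 7: 112a − 87b = −0.1.
Solving gives a = 0.51114, b = 0.65916.
Then c = 1672.8 − a·22 − b·111 = 1588.39.
At (156, -19): z_contact = 79.7 − 12.5 + 1588.39 = 1655.6 ft.
Depth below ground = 1709 − 1655.6 = 53 ft.

53 ft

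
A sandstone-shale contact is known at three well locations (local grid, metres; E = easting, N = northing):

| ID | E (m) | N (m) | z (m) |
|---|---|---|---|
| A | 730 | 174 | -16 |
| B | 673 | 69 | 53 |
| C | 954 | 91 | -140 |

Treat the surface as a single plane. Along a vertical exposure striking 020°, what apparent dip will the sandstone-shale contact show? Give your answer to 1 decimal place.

Let the plane be z = a·E + b·N + c.
B−A: −57a − 105b = 69;  C−A: 224a − 83b = −124.
Solving gives a = −0.66359, b = −0.29691.
Unit vector along 020° is (sin 20°, cos 20°) = (0.3420, 0.9397).
Slope in that direction = a·(0.3420) + b·(0.9397) = −0.50596.
Apparent dip = arctan|0.50596| = 26.8° (true dip is 36.0°, so apparent ≤ true as expected).

26.8°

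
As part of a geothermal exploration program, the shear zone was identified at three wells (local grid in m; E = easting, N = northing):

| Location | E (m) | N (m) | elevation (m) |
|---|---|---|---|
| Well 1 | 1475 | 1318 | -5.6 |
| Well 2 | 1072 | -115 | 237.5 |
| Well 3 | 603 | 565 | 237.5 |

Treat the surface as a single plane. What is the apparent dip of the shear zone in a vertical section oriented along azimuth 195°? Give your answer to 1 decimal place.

Let the plane be z = a·E + b·N + c.
Well 2−Well 1: −403a − 1433b = 243.1;  Well 3−Well 1: −872a − 753b = 243.1.
Solving gives a = −0.17472, b = −0.12051.
Unit vector along 195° is (sin 195°, cos 195°) = (-0.2588, -0.9659).
Slope in that direction = a·(-0.2588) + b·(-0.9659) = 0.16162.
Apparent dip = arctan|0.16162| = 9.2° (true dip is 12.0°, so apparent ≤ true as expected).

9.2°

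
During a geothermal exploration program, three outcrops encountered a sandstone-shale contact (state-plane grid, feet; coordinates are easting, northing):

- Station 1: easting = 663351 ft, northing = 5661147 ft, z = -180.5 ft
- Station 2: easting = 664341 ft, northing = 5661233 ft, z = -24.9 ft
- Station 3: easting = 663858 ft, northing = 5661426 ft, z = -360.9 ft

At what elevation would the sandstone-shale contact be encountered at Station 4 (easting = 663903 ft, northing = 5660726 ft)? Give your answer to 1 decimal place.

425.4 ft

Let the plane be z = a·easting + b·northing + c.
Station 2−Station 1: 990a + 86b = 155.6;  Station 3−Station 1: 507a + 279b = −180.4.
Solving gives a = 0.253330926, b = −1.106949030.
Then c = -180.5 − a·663351 − b·5661147 = 6098373.36.
At (663903, 5660726): z = 168187.2 − 6266135.2 + 6098373.36 = 425.4 ft.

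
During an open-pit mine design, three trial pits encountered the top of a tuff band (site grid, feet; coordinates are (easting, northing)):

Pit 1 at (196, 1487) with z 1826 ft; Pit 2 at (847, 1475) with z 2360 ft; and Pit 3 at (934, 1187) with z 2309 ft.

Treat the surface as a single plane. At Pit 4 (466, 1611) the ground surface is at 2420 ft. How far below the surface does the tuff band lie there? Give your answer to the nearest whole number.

Two edge vectors: Pit 1→Pit 2 = (651, -12, 534), Pit 1→Pit 3 = (738, -300, 483).
Normal n = (Pit 1→Pit 2) × (Pit 1→Pit 3) = (154404, 79659, -186444).
So ∂z/∂E = −n_x/n_z = 0.82815 and ∂z/∂N = −n_y/n_z = 0.42725.
Intercept c from Pit 1: 1826 − 162.32 − 635.33 = 1028.36.
At (466, 1611): z_contact = 385.9 + 688.3 + 1028.36 = 2102.6 ft.
Depth below ground = 2420 − 2102.6 = 317 ft.

317 ft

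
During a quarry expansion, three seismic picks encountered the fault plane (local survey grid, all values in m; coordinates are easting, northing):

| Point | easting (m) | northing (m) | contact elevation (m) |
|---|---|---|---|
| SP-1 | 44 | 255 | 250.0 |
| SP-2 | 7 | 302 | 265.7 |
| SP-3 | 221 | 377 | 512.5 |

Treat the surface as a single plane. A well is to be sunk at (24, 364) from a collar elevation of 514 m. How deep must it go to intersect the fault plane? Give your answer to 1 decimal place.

174.1 m

Let the plane be z = a·easting + b·northing + c.
SP-2−SP-1: −37a + 47b = 15.7;  SP-3−SP-1: 177a + 122b = 262.5.
Solving gives a = 0.81213, b = 0.97338.
Then c = 250 − a·44 − b·255 = −33.95.
At (24, 364): z_contact = 19.49 + 354.31 − 33.95 = 339.86 m.
Depth below ground = 514 − 339.86 = 174.1 m.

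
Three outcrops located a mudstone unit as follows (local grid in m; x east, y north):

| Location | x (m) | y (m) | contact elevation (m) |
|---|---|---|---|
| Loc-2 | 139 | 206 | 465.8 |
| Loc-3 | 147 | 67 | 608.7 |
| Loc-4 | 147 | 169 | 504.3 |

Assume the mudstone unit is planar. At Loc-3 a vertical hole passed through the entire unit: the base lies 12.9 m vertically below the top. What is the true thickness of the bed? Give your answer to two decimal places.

Let the plane be z = a·x + b·y + c.
Loc-3−Loc-2: 8a − 139b = 142.9;  Loc-4−Loc-2: 8a − 37b = 38.5.
Solving gives a = 0.07868, b = −1.02353.
|∇z| = √(a²+b²) = 1.02655, so dip δ = arctan(1.02655) = 45.75°.
True thickness = vertical thickness × cos δ = 12.9 × cos 45.75° = 9.00 m.

9.00 m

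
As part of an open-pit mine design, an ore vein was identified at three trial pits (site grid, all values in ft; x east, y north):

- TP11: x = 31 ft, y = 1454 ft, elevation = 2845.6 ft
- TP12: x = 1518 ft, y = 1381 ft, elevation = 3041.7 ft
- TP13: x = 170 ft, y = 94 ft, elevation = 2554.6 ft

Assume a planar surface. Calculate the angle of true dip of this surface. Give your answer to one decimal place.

Let the plane be z = a·x + b·y + c.
TP12−TP11: 1487a − 73b = 196.1;  TP13−TP11: 139a − 1360b = −291.
Solving gives a = 0.14310, b = 0.22860.
Gradient magnitude |∇z| = √(a² + b²) = √(0.02048 + 0.05226) = 0.26969.
True dip = arctan(0.26969) = 15.1°, dipping toward SSW (azimuth ≈ 212°).

15.1°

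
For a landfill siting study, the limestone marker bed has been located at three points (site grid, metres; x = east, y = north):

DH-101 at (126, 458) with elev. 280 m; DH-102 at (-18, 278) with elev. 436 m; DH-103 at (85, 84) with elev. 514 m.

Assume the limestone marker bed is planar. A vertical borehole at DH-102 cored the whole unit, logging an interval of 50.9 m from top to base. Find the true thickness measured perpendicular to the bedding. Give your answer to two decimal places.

42.03 m

Let the plane be z = a·x + b·y + c.
DH-102−DH-101: −144a − 180b = 156;  DH-103−DH-101: −41a − 374b = 234.
Solving gives a = −0.34908, b = −0.58740.
|∇z| = √(a²+b²) = 0.68330, so dip δ = arctan(0.68330) = 34.34°.
True thickness = vertical thickness × cos δ = 50.9 × cos 34.34° = 42.03 m.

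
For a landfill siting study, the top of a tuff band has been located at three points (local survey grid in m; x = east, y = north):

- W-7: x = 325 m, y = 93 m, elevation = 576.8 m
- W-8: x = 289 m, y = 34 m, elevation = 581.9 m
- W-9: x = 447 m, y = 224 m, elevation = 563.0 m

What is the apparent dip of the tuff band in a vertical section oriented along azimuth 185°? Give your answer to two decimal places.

3.17°

Let the plane be z = a·x + b·y + c.
W-8−W-7: −36a − 59b = 5.1;  W-9−W-7: 122a + 131b = −13.8.
Solving gives a = −0.05886, b = −0.05052.
Unit vector along 185° is (sin 185°, cos 185°) = (-0.0872, -0.9962).
Slope in that direction = a·(-0.0872) + b·(-0.9962) = 0.05546.
Apparent dip = arctan|0.05546| = 3.17° (true dip is 4.4°, so apparent ≤ true as expected).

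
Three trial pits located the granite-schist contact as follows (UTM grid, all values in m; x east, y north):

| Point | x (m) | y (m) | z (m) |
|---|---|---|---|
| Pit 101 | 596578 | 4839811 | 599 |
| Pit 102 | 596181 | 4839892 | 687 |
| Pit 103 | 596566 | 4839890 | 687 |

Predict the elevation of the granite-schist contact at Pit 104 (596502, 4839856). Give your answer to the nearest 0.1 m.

Two edge vectors: Pit 101→Pit 102 = (-397, 81, 88), Pit 101→Pit 103 = (-12, 79, 88).
Normal n = (Pit 101→Pit 102) × (Pit 101→Pit 103) = (176, 33880, -30391).
So ∂z/∂x = −n_x/n_z = 0.005791188 and ∂z/∂y = −n_y/n_z = 1.114803725.
Intercept c from Pit 101: 599 − 3454.90 − 5395439.33 = −5398295.23.
At (596502, 4839856): z = 3454.5 + 5395489.5 − 5398295.23 = 648.7 m.

648.7 m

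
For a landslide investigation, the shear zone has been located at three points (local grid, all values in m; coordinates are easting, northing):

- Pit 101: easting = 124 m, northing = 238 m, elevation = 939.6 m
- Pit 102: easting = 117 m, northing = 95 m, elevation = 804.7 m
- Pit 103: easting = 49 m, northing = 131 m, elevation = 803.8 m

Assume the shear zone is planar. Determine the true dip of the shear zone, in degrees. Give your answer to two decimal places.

46.29°

Two edge vectors: Pit 101→Pit 102 = (-7, -143, -134.9), Pit 101→Pit 103 = (-75, -107, -135.8).
Normal n = (Pit 101→Pit 102) × (Pit 101→Pit 103) = (4985.1, 9166.9, -9976).
So ∂z/∂easting = −n_x/n_z = 0.49971 and ∂z/∂northing = −n_y/n_z = 0.91890.
Gradient magnitude |∇z| = √(a² + b²) = √(0.24971 + 0.84437) = 1.04598.
True dip = arctan(1.04598) = 46.29°, dipping toward SSW (azimuth ≈ 209°).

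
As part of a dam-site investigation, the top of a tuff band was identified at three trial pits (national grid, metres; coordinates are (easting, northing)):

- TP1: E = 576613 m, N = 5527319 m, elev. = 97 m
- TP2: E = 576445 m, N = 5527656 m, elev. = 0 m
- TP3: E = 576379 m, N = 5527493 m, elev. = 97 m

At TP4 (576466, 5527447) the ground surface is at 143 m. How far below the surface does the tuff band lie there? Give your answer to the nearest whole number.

55 m

Two edge vectors: TP1→TP2 = (-168, 337, -97), TP1→TP3 = (-234, 174, 0).
Normal n = (TP1→TP2) × (TP1→TP3) = (16878, 22698, 49626).
So ∂z/∂E = −n_x/n_z = −0.34010398 and ∂z/∂N = −n_y/n_z = −0.45738121.
Intercept c from TP1: 97 + 196108.37 + 2528091.86 = 2724297.24.
At (576466, 5527447): z_contact = −196058.4 − 2528150.4 + 2724297.24 = 88.5 m.
Depth below ground = 143 − 88.5 = 55 m.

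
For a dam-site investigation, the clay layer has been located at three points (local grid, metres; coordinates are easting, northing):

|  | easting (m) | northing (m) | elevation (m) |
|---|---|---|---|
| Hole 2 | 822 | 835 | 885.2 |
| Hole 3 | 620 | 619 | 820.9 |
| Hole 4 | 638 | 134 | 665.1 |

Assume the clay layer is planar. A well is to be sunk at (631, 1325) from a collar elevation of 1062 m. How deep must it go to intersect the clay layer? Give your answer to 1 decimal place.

15.2 m

Let the plane be z = a·easting + b·northing + c.
Hole 3−Hole 2: −202a − 216b = −64.3;  Hole 4−Hole 2: −184a − 701b = −220.1.
Solving gives a = −0.024223, b = 0.320338.
Then c = 885.2 − a·822 − b·835 = 637.63.
At (631, 1325): z_contact = −15.28 + 424.45 + 637.63 = 1046.79 m.
Depth below ground = 1062 − 1046.79 = 15.2 m.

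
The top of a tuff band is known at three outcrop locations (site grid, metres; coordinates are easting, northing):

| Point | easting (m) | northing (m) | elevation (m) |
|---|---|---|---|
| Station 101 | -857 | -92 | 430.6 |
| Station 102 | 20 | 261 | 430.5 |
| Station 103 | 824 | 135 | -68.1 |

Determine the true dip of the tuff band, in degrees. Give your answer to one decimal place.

Two edge vectors: Station 101→Station 102 = (877, 353, -0.1), Station 101→Station 103 = (1681, 227, -498.7).
Normal n = (Station 101→Station 102) × (Station 101→Station 103) = (-176018.4, 437191.8, -394314).
So ∂z/∂easting = −n_x/n_z = −0.44639 and ∂z/∂northing = −n_y/n_z = 1.10874.
Gradient magnitude |∇z| = √(a² + b²) = √(0.19927 + 1.22930) = 1.19523.
True dip = arctan(1.19523) = 50.1°, dipping toward SSE (azimuth ≈ 158°).

50.1°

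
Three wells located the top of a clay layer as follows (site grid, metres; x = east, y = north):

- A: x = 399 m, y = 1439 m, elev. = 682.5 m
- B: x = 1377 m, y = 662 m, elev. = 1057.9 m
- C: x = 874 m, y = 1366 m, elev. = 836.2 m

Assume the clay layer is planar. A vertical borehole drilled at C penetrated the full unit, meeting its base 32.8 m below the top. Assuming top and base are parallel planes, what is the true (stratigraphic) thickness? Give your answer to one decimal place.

31.2 m

Let the plane be z = a·x + b·y + c.
B−A: 978a − 777b = 375.4;  C−A: 475a − 73b = 153.7.
Solving gives a = 0.30913, b = −0.09405.
|∇z| = √(a²+b²) = 0.32312, so dip δ = arctan(0.32312) = 17.91°.
True thickness = vertical thickness × cos δ = 32.8 × cos 17.91° = 31.2 m.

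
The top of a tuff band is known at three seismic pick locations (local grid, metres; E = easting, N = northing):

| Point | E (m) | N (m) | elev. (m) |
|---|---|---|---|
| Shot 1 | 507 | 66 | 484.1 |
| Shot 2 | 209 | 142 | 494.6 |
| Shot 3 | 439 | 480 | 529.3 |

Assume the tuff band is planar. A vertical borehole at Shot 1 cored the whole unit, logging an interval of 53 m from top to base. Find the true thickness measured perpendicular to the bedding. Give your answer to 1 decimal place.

Two edge vectors: Shot 1→Shot 2 = (-298, 76, 10.5), Shot 1→Shot 3 = (-68, 414, 45.2).
Normal n = (Shot 1→Shot 2) × (Shot 1→Shot 3) = (-911.8, 12755.6, -118204).
So ∂z/∂E = −n_x/n_z = −0.00771 and ∂z/∂N = −n_y/n_z = 0.10791.
|∇z| = √(a²+b²) = 0.10819, so dip δ = arctan(0.10819) = 6.17°.
True thickness = vertical thickness × cos δ = 53 × cos 6.17° = 52.7 m.

52.7 m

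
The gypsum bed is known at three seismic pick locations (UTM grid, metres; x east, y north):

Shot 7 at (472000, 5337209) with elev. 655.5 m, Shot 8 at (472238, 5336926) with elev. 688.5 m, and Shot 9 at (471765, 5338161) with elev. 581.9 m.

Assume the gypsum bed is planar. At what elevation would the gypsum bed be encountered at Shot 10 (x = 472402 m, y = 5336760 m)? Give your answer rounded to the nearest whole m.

709 m

Let the plane be z = a·x + b·y + c.
Shot 8−Shot 7: 238a − 283b = 33;  Shot 9−Shot 7: −235a + 952b = −73.6.
Solving gives a = 0.06614065, b = −0.06098419.
Then c = 655.5 − a·472000 − b·5337209 = 294922.47.
At (472402, 5336760): z = 31245.0 − 325458.0 + 294922.47 = 709.5 m.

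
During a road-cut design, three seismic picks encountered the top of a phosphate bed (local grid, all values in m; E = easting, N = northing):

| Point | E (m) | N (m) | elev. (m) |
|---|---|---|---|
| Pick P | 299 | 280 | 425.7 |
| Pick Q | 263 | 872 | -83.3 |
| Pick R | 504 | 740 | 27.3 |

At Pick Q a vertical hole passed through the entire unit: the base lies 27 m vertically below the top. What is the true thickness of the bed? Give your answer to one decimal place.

Two edge vectors: Pick P→Pick Q = (-36, 592, -509), Pick P→Pick R = (205, 460, -398.4).
Normal n = (Pick P→Pick Q) × (Pick P→Pick R) = (-1712.8, -118687.4, -137920).
So ∂z/∂E = −n_x/n_z = −0.01242 and ∂z/∂N = −n_y/n_z = −0.86055.
|∇z| = √(a²+b²) = 0.86064, so dip δ = arctan(0.86064) = 40.72°.
True thickness = vertical thickness × cos δ = 27 × cos 40.72° = 20.5 m.

20.5 m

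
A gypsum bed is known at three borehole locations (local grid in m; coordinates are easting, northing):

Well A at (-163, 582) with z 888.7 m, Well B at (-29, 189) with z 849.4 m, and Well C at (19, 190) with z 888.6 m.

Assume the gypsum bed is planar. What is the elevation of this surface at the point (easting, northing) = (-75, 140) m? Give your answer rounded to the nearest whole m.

794 m

Let the plane be z = a·easting + b·northing + c.
Well B−Well A: 134a − 393b = −39.3;  Well C−Well A: 182a − 392b = −0.1.
Solving gives a = 0.80884, b = 0.37579.
Then c = 888.7 − a·-163 − b·582 = 801.83.
At (-75, 140): z = −60.7 + 52.6 + 801.83 = 793.8 m.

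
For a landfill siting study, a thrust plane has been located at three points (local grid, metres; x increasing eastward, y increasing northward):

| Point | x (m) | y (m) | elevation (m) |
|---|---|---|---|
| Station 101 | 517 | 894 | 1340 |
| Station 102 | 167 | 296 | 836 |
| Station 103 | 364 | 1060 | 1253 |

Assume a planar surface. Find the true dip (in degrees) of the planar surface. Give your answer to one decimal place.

Let the plane be z = a·x + b·y + c.
Station 102−Station 101: −350a − 598b = −504;  Station 103−Station 101: −153a + 166b = −87.
Solving gives a = 0.90706, b = 0.31192.
Gradient magnitude |∇z| = √(a² + b²) = √(0.82275 + 0.09730) = 0.95919.
True dip = arctan(0.95919) = 43.8°, dipping toward WSW (azimuth ≈ 251°).

43.8°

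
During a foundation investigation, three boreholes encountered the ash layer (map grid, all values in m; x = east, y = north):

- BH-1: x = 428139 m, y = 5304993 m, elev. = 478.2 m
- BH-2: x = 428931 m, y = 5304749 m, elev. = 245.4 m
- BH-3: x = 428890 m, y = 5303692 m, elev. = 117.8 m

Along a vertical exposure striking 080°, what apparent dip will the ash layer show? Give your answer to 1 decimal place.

12.8°

Two edge vectors: BH-1→BH-2 = (792, -244, -232.8), BH-1→BH-3 = (751, -1301, -360.4).
Normal n = (BH-1→BH-2) × (BH-1→BH-3) = (-214935.2, 110604, -847148).
So ∂z/∂x = −n_x/n_z = −0.25372 and ∂z/∂y = −n_y/n_z = 0.13056.
Unit vector along 080° is (sin 80°, cos 80°) = (0.9848, 0.1736).
Slope in that direction = a·(0.9848) + b·(0.1736) = −0.22719.
Apparent dip = arctan|0.22719| = 12.8° (true dip is 15.9°, so apparent ≤ true as expected).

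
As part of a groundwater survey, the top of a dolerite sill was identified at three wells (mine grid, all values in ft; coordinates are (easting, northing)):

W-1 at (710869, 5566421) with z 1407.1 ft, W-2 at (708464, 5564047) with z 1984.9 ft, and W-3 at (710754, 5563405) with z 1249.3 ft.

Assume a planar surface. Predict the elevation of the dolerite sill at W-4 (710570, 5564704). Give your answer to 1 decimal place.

1388.1 ft

Two edge vectors: W-1→W-2 = (-2405, -2374, 577.8), W-1→W-3 = (-115, -3016, -157.8).
Normal n = (W-1→W-2) × (W-1→W-3) = (2117262, -445956, 6980470).
So ∂z/∂E = −n_x/n_z = −0.303312241 and ∂z/∂N = −n_y/n_z = 0.063886243.
Intercept c from W-1: 1407.1 + 215615.27 − 355617.72 = −138595.35.
At (710570, 5564704): z = −215524.6 + 355508.0 − 138595.35 = 1388.1 ft.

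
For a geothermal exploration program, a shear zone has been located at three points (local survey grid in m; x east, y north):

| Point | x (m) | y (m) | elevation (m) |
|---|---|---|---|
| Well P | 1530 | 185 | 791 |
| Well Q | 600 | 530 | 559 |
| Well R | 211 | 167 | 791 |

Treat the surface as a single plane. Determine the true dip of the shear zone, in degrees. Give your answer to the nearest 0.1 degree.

Two edge vectors: Well P→Well Q = (-930, 345, -232), Well P→Well R = (-1319, -18, 0).
Normal n = (Well P→Well Q) × (Well P→Well R) = (-4176, 306008, 471795).
So ∂z/∂x = −n_x/n_z = 0.00885 and ∂z/∂y = −n_y/n_z = −0.64860.
Gradient magnitude |∇z| = √(a² + b²) = √(0.00008 + 0.42069) = 0.64866.
True dip = arctan(0.64866) = 33.0°, dipping toward N (azimuth ≈ 359°).

33.0°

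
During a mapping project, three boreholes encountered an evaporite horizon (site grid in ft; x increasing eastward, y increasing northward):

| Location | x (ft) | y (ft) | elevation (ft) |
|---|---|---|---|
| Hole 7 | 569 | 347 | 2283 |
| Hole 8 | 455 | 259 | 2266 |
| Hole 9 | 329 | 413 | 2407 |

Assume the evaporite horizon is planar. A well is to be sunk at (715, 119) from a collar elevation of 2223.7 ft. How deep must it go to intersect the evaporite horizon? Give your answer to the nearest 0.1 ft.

Two edge vectors: Hole 7→Hole 8 = (-114, -88, -17), Hole 7→Hole 9 = (-240, 66, 124).
Normal n = (Hole 7→Hole 8) × (Hole 7→Hole 9) = (-9790, 18216, -28644).
So ∂z/∂x = −n_x/n_z = −0.34178 and ∂z/∂y = −n_y/n_z = 0.63594.
Intercept c from Hole 7: 2283 + 194.47 − 220.67 = 2256.80.
At (715, 119): z_contact = −244.37 + 75.68 + 2256.80 = 2088.10 ft.
Depth below ground = 2223.7 − 2088.10 = 135.6 ft.

135.6 ft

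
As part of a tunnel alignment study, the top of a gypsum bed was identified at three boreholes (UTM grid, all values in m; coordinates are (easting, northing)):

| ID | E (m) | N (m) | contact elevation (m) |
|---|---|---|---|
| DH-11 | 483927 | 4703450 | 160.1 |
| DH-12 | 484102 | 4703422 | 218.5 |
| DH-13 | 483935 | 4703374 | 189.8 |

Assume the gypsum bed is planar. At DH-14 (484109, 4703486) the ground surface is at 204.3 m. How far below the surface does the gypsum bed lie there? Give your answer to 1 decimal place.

7.0 m

Two edge vectors: DH-11→DH-12 = (175, -28, 58.4), DH-11→DH-13 = (8, -76, 29.7).
Normal n = (DH-11→DH-12) × (DH-11→DH-13) = (3606.8, -4730.3, -13076).
So ∂z/∂E = −n_x/n_z = 0.275833588 and ∂z/∂N = −n_y/n_z = −0.361754359.
Intercept c from DH-11: 160.1 − 133483.32 + 1701493.54 = 1568170.32.
At (484109, 4703486): z_contact = 133533.52 − 1701506.56 + 1568170.32 = 197.28 m.
Depth below ground = 204.3 − 197.28 = 7.0 m.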